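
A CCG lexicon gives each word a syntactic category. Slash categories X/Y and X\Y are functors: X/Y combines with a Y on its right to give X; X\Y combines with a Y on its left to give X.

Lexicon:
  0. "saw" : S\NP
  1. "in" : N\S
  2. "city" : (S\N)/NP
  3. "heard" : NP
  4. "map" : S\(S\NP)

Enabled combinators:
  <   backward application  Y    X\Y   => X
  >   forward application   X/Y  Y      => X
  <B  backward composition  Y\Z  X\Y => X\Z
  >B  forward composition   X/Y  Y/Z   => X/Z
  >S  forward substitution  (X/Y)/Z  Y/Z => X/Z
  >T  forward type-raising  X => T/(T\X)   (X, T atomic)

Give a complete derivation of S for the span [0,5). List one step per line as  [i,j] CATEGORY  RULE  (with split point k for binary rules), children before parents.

[0,5] S   <
  [0,4] S\NP   <B
    [0,2] N\NP   <B
      [0,1] "saw" : S\NP
      [1,2] "in" : N\S
    [2,4] S\N   >
      [2,3] "city" : (S\N)/NP
      [3,4] "heard" : NP
  [4,5] "map" : S\(S\NP)

[0,1] S\NP  lex  "saw"
[1,2] N\S  lex  "in"
[0,2] N\NP  <B  k=1
[2,3] (S\N)/NP  lex  "city"
[3,4] NP  lex  "heard"
[2,4] S\N  >  k=3
[0,4] S\NP  <B  k=2
[4,5] S\(S\NP)  lex  "map"
[0,5] S  <  k=4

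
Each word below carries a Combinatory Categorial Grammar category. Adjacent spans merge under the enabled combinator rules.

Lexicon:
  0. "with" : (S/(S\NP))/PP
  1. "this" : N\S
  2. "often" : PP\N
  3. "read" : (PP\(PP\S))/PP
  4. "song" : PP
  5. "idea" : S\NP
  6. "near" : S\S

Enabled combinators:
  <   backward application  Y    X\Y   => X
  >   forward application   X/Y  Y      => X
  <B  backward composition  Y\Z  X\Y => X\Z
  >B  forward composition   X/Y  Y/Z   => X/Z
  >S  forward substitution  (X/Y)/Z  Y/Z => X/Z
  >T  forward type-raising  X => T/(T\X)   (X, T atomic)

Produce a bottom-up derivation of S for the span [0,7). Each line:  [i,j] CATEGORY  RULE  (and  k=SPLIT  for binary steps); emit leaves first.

[0,7] S   >
  [0,5] S/(S\NP)   >
    [0,1] "with" : (S/(S\NP))/PP
    [1,5] PP   <
      [1,3] PP\S   <B
        [1,2] "this" : N\S
        [2,3] "often" : PP\N
      [3,5] PP\(PP\S)   >
        [3,4] "read" : (PP\(PP\S))/PP
        [4,5] "song" : PP
  [5,7] S\NP   <B
    [5,6] "idea" : S\NP
    [6,7] "near" : S\S

[0,1] (S/(S\NP))/PP  lex  "with"
[1,2] N\S  lex  "this"
[2,3] PP\N  lex  "often"
[1,3] PP\S  <B  k=2
[3,4] (PP\(PP\S))/PP  lex  "read"
[4,5] PP  lex  "song"
[3,5] PP\(PP\S)  >  k=4
[1,5] PP  <  k=3
[0,5] S/(S\NP)  >  k=1
[5,6] S\NP  lex  "idea"
[6,7] S\S  lex  "near"
[5,7] S\NP  <B  k=6
[0,7] S  >  k=5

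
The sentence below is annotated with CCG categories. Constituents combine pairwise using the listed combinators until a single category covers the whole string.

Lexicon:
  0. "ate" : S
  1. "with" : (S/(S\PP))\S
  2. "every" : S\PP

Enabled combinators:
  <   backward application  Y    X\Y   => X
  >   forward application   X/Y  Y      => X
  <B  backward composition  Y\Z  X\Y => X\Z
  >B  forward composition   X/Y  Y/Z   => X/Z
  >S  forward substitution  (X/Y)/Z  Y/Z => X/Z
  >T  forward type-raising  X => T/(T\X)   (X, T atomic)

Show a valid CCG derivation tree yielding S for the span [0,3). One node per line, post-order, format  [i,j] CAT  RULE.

[0,3] S   >
  [0,2] S/(S\PP)   <
    [0,1] "ate" : S
    [1,2] "with" : (S/(S\PP))\S
  [2,3] "every" : S\PP

[0,1] S  lex  "ate"
[1,2] (S/(S\PP))\S  lex  "with"
[0,2] S/(S\PP)  <  k=1
[2,3] S\PP  lex  "every"
[0,3] S  >  k=2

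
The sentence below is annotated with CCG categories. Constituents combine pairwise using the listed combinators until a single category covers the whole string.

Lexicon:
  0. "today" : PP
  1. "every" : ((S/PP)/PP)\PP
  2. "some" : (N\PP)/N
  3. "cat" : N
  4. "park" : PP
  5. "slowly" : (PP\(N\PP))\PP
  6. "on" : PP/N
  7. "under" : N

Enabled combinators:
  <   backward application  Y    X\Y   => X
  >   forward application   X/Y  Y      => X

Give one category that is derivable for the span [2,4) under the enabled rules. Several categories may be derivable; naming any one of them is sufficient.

[0,8] S   >
  [0,6] S/PP   >
    [0,2] (S/PP)/PP   <
      [0,1] "today" : PP
      [1,2] "every" : ((S/PP)/PP)\PP
    [2,6] PP   <
      [2,4] N\PP   >
        [2,3] "some" : (N\PP)/N
        [3,4] "cat" : N
      [4,6] PP\(N\PP)   <
        [4,5] "park" : PP
        [5,6] "slowly" : (PP\(N\PP))\PP
  [6,8] PP   >
    [6,7] "on" : PP/N
    [7,8] "under" : N

N\PP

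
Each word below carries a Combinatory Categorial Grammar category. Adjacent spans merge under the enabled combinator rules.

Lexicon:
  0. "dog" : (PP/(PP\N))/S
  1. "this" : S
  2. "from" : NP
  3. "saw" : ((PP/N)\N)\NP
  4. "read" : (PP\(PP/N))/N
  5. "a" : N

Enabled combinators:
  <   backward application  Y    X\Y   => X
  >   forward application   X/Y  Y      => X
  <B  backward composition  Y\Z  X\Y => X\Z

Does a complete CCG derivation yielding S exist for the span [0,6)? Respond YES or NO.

NO

(PP/(PP\N))/S S NP ((PP/N)\N)\NP (PP\(PP/N))/N N
CKY chart[0,6] = {PP}; S ∉ chart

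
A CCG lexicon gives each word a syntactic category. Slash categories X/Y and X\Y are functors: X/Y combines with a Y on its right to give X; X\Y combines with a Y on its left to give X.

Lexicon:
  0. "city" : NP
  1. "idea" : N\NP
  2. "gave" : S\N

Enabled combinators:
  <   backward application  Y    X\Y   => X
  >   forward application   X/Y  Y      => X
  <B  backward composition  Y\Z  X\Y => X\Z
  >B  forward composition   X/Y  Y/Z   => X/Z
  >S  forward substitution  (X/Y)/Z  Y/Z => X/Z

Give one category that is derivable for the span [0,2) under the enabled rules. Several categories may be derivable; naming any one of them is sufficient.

[0,3] S   <
  [0,2] N   <
    [0,1] "city" : NP
    [1,2] "idea" : N\NP
  [2,3] "gave" : S\N

N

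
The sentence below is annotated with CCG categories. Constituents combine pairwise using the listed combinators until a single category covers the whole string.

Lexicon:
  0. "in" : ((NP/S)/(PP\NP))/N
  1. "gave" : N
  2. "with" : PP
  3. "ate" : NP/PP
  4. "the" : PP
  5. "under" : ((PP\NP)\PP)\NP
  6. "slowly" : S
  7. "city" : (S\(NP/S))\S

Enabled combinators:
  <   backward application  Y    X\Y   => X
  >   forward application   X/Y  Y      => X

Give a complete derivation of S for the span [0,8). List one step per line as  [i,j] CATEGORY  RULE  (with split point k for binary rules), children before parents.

[0,8] S   <
  [0,6] NP/S   >
    [0,2] (NP/S)/(PP\NP)   >
      [0,1] "in" : ((NP/S)/(PP\NP))/N
      [1,2] "gave" : N
    [2,6] PP\NP   <
      [2,3] "with" : PP
      [3,6] (PP\NP)\PP   <
        [3,5] NP   >
          [3,4] "ate" : NP/PP
          [4,5] "the" : PP
        [5,6] "under" : ((PP\NP)\PP)\NP
  [6,8] S\(NP/S)   <
    [6,7] "slowly" : S
    [7,8] "city" : (S\(NP/S))\S

[0,1] ((NP/S)/(PP\NP))/N  lex  "in"
[1,2] N  lex  "gave"
[0,2] (NP/S)/(PP\NP)  >  k=1
[2,3] PP  lex  "with"
[3,4] NP/PP  lex  "ate"
[4,5] PP  lex  "the"
[3,5] NP  >  k=4
[5,6] ((PP\NP)\PP)\NP  lex  "under"
[3,6] (PP\NP)\PP  <  k=5
[2,6] PP\NP  <  k=3
[0,6] NP/S  >  k=2
[6,7] S  lex  "slowly"
[7,8] (S\(NP/S))\S  lex  "city"
[6,8] S\(NP/S)  <  k=7
[0,8] S  <  k=6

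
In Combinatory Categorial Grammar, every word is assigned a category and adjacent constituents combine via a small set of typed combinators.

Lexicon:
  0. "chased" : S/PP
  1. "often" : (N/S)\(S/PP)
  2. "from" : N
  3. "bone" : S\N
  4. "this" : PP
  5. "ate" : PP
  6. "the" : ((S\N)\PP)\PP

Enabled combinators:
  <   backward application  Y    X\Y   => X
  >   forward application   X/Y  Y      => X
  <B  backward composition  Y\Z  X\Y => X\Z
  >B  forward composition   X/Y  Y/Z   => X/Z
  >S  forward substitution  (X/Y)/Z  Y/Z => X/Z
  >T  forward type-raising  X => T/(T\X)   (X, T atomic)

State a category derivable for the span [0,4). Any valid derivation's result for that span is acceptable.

N

[0,7] S   <
  [0,4] N   >
    [0,2] N/S   <
      [0,1] "chased" : S/PP
      [1,2] "often" : (N/S)\(S/PP)
    [2,4] S   <
      [2,3] "from" : N
      [3,4] "bone" : S\N
  [4,7] S\N   <
    [4,5] "this" : PP
    [5,7] (S\N)\PP   <
      [5,6] "ate" : PP
      [6,7] "the" : ((S\N)\PP)\PP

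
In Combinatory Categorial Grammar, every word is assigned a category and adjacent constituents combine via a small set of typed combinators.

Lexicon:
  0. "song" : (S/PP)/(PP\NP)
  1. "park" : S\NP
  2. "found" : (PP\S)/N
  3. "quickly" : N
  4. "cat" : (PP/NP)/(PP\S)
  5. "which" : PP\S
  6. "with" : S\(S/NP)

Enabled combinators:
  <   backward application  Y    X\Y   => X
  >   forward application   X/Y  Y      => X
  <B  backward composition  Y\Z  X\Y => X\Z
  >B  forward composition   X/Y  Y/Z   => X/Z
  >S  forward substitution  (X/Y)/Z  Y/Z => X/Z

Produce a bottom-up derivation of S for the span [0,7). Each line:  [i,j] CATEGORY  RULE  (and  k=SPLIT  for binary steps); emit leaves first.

[0,7] S   <
  [0,6] S/NP   >B
    [0,4] S/PP   >
      [0,1] "song" : (S/PP)/(PP\NP)
      [1,4] PP\NP   <B
        [1,2] "park" : S\NP
        [2,4] PP\S   >
          [2,3] "found" : (PP\S)/N
          [3,4] "quickly" : N
    [4,6] PP/NP   >
      [4,5] "cat" : (PP/NP)/(PP\S)
      [5,6] "which" : PP\S
  [6,7] "with" : S\(S/NP)

[0,1] (S/PP)/(PP\NP)  lex  "song"
[1,2] S\NP  lex  "park"
[2,3] (PP\S)/N  lex  "found"
[3,4] N  lex  "quickly"
[2,4] PP\S  >  k=3
[1,4] PP\NP  <B  k=2
[0,4] S/PP  >  k=1
[4,5] (PP/NP)/(PP\S)  lex  "cat"
[5,6] PP\S  lex  "which"
[4,6] PP/NP  >  k=5
[0,6] S/NP  >B  k=4
[6,7] S\(S/NP)  lex  "with"
[0,7] S  <  k=6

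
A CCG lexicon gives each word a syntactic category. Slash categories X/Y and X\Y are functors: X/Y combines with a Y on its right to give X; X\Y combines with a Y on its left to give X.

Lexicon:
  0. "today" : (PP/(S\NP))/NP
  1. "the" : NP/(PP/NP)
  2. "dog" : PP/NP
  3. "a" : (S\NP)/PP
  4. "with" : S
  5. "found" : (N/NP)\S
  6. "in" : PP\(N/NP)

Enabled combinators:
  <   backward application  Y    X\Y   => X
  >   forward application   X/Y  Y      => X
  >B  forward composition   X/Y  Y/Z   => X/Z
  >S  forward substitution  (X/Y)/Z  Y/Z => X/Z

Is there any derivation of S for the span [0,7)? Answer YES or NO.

(PP/(S\NP))/NP NP/(PP/NP) PP/NP (S\NP)/PP S (N/NP)\S PP\(N/NP)
CKY chart[0,7] = {PP}; S ∉ chart

NO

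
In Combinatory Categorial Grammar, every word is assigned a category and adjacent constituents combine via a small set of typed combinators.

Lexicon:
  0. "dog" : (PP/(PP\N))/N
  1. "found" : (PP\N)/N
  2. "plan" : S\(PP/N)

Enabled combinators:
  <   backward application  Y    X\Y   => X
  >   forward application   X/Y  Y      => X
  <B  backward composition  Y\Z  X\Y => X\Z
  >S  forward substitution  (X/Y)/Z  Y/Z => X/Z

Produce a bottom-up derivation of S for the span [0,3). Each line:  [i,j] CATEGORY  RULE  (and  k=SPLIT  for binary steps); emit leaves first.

[0,3] S   <
  [0,2] PP/N   >S
    [0,1] "dog" : (PP/(PP\N))/N
    [1,2] "found" : (PP\N)/N
  [2,3] "plan" : S\(PP/N)

[0,1] (PP/(PP\N))/N  lex  "dog"
[1,2] (PP\N)/N  lex  "found"
[0,2] PP/N  >S  k=1
[2,3] S\(PP/N)  lex  "plan"
[0,3] S  <  k=2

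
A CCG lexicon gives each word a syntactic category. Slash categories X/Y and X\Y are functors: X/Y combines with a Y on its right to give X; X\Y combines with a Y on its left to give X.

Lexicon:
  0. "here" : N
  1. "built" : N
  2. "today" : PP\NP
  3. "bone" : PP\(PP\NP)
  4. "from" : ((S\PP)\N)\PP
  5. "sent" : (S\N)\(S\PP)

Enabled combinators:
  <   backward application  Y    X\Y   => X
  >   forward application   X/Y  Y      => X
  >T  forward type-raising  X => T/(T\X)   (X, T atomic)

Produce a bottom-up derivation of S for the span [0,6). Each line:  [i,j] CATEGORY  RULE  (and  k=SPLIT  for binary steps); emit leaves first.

[0,1] N  lex  "here"
[1,2] N  lex  "built"
[2,3] PP\NP  lex  "today"
[3,4] PP\(PP\NP)  lex  "bone"
[2,4] PP  <  k=3
[4,5] ((S\PP)\N)\PP  lex  "from"
[2,5] (S\PP)\N  <  k=4
[1,5] S\PP  <  k=2
[5,6] (S\N)\(S\PP)  lex  "sent"
[1,6] S\N  <  k=5
[0,6] S  <  k=1

[0,6] S   <
  [0,1] "here" : N
  [1,6] S\N   <
    [1,5] S\PP   <
      [1,2] "built" : N
      [2,5] (S\PP)\N   <
        [2,4] PP   <
          [2,3] "today" : PP\NP
          [3,4] "bone" : PP\(PP\NP)
        [4,5] "from" : ((S\PP)\N)\PP
    [5,6] "sent" : (S\N)\(S\PP)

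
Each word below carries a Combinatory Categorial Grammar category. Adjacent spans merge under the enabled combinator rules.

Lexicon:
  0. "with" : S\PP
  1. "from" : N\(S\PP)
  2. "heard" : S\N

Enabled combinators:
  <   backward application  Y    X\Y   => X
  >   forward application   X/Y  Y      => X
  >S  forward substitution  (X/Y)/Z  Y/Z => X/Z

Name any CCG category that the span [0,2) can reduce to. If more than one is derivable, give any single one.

[0,3] S   <
  [0,2] N   <
    [0,1] "with" : S\PP
    [1,2] "from" : N\(S\PP)
  [2,3] "heard" : S\N

N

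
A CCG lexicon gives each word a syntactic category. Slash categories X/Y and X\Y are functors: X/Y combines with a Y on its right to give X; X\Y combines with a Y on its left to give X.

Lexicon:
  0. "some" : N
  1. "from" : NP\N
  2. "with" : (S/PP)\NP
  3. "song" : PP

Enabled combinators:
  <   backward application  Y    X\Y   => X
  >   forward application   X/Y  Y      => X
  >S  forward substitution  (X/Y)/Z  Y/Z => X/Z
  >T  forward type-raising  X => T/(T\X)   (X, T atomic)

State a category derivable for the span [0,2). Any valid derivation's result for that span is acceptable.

NP

[0,4] S   >
  [0,3] S/PP   <
    [0,2] NP   >
      [0,1] NP/(NP\N)   >T
        [0,1] "some" : N
      [1,2] "from" : NP\N
    [2,3] "with" : (S/PP)\NP
  [3,4] "song" : PP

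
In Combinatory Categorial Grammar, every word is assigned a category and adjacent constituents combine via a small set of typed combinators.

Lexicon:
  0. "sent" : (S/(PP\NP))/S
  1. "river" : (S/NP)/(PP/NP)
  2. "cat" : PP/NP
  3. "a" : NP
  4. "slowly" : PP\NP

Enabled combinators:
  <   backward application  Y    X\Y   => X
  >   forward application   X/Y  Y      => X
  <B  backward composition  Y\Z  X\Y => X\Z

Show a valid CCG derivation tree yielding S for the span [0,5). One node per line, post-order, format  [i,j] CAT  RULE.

[0,1] (S/(PP\NP))/S  lex  "sent"
[1,2] (S/NP)/(PP/NP)  lex  "river"
[2,3] PP/NP  lex  "cat"
[1,3] S/NP  >  k=2
[3,4] NP  lex  "a"
[1,4] S  >  k=3
[0,4] S/(PP\NP)  >  k=1
[4,5] PP\NP  lex  "slowly"
[0,5] S  >  k=4

[0,5] S   >
  [0,4] S/(PP\NP)   >
    [0,1] "sent" : (S/(PP\NP))/S
    [1,4] S   >
      [1,3] S/NP   >
        [1,2] "river" : (S/NP)/(PP/NP)
        [2,3] "cat" : PP/NP
      [3,4] "a" : NP
  [4,5] "slowly" : PP\NP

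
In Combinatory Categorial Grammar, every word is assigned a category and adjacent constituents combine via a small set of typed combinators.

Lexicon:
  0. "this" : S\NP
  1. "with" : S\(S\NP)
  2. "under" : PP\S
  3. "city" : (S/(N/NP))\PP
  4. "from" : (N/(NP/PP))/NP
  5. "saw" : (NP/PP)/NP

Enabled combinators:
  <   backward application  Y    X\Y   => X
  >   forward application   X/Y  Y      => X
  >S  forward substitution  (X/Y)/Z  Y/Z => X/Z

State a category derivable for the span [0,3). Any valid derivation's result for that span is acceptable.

[0,6] S   >
  [0,4] S/(N/NP)   <
    [0,3] PP   <
      [0,2] S   <
        [0,1] "this" : S\NP
        [1,2] "with" : S\(S\NP)
      [2,3] "under" : PP\S
    [3,4] "city" : (S/(N/NP))\PP
  [4,6] N/NP   >S
    [4,5] "from" : (N/(NP/PP))/NP
    [5,6] "saw" : (NP/PP)/NP

PP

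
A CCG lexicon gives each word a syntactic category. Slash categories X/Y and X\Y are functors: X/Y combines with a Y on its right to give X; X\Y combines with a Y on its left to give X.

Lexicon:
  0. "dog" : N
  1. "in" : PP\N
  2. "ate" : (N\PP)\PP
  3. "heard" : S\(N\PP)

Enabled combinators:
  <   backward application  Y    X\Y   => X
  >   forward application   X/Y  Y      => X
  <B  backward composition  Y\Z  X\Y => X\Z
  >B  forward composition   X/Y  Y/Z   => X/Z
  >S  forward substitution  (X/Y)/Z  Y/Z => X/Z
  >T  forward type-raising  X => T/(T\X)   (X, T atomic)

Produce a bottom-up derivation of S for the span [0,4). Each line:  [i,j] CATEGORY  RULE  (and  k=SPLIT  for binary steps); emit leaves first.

[0,1] N  lex  "dog"
[1,2] PP\N  lex  "in"
[2,3] (N\PP)\PP  lex  "ate"
[3,4] S\(N\PP)  lex  "heard"
[2,4] S\PP  <B  k=3
[1,4] S\N  <B  k=2
[0,4] S  <  k=1

[0,4] S   <
  [0,1] "dog" : N
  [1,4] S\N   <B
    [1,2] "in" : PP\N
    [2,4] S\PP   <B
      [2,3] "ate" : (N\PP)\PP
      [3,4] "heard" : S\(N\PP)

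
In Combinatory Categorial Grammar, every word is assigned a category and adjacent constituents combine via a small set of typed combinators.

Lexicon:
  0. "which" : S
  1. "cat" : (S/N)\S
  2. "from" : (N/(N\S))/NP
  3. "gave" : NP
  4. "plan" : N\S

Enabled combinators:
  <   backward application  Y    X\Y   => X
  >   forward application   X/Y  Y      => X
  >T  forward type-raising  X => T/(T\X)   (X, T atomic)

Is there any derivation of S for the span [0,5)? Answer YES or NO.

[0,5] S   >
  [0,2] S/N   <
    [0,1] "which" : S
    [1,2] "cat" : (S/N)\S
  [2,5] N   >
    [2,4] N/(N\S)   >
      [2,3] "from" : (N/(N\S))/NP
      [3,4] "gave" : NP
    [4,5] "plan" : N\S

YES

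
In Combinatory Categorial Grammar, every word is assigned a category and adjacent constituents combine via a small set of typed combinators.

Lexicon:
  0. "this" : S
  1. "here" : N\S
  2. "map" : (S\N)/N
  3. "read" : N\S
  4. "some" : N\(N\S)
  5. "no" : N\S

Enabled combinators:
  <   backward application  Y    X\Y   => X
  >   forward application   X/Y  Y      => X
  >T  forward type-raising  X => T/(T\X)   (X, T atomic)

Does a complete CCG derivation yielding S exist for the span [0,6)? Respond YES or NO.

NO

S N\S (S\N)/N N\S N\(N\S) N\S
CKY chart[0,6] = {N, N/(N\N), NP/(NP\N), PP/(PP\N), S/(S\N)}; S ∉ chart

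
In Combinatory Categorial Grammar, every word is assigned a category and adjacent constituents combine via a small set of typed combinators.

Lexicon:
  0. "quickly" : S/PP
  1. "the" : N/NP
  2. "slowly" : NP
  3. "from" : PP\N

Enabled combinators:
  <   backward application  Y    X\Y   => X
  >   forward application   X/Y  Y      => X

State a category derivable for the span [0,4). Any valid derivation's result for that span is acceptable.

[0,4] S   >
  [0,1] "quickly" : S/PP
  [1,4] PP   <
    [1,3] N   >
      [1,2] "the" : N/NP
      [2,3] "slowly" : NP
    [3,4] "from" : PP\N

S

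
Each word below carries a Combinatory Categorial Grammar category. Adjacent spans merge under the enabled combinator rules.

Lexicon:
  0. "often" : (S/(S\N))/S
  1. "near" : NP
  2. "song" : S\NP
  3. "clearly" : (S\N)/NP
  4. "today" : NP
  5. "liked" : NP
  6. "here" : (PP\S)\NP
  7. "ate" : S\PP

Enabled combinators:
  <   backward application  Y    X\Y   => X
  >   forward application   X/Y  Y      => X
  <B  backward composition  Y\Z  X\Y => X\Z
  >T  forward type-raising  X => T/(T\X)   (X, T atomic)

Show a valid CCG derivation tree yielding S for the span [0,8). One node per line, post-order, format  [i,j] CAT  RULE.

[0,1] (S/(S\N))/S  lex  "often"
[1,2] NP  lex  "near"
[2,3] S\NP  lex  "song"
[1,3] S  <  k=2
[0,3] S/(S\N)  >  k=1
[3,4] (S\N)/NP  lex  "clearly"
[4,5] NP  lex  "today"
[3,5] S\N  >  k=4
[5,6] NP  lex  "liked"
[6,7] (PP\S)\NP  lex  "here"
[5,7] PP\S  <  k=6
[7,8] S\PP  lex  "ate"
[5,8] S\S  <B  k=7
[3,8] S\N  <B  k=5
[0,8] S  >  k=3

[0,8] S   >
  [0,3] S/(S\N)   >
    [0,1] "often" : (S/(S\N))/S
    [1,3] S   <
      [1,2] "near" : NP
      [2,3] "song" : S\NP
  [3,8] S\N   <B
    [3,5] S\N   >
      [3,4] "clearly" : (S\N)/NP
      [4,5] "today" : NP
    [5,8] S\S   <B
      [5,7] PP\S   <
        [5,6] "liked" : NP
        [6,7] "here" : (PP\S)\NP
      [7,8] "ate" : S\PP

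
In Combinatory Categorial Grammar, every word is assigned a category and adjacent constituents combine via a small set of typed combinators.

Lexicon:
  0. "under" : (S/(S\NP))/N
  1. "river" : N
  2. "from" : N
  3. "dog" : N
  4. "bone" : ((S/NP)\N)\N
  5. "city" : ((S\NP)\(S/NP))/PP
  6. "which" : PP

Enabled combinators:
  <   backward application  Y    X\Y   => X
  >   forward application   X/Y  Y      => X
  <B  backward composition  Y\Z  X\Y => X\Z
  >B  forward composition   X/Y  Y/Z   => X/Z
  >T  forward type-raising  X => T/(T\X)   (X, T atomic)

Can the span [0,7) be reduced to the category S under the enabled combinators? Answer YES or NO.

[0,7] S   >
  [0,2] S/(S\NP)   >
    [0,1] "under" : (S/(S\NP))/N
    [1,2] "river" : N
  [2,7] S\NP   <
    [2,5] S/NP   <
      [2,3] "from" : N
      [3,5] (S/NP)\N   <
        [3,4] "dog" : N
        [4,5] "bone" : ((S/NP)\N)\N
    [5,7] (S\NP)\(S/NP)   >
      [5,6] "city" : ((S\NP)\(S/NP))/PP
      [6,7] "which" : PP

YES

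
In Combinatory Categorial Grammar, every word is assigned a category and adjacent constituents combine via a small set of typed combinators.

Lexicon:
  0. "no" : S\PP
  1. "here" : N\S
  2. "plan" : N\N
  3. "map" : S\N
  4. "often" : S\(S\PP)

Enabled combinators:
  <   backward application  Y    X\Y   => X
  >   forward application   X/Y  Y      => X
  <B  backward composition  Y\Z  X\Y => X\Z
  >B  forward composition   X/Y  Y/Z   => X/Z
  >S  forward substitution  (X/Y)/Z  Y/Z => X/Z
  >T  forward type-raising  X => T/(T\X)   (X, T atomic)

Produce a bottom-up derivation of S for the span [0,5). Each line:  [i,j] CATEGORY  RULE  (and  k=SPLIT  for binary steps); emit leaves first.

[0,5] S   <
  [0,4] S\PP   <B
    [0,1] "no" : S\PP
    [1,4] S\S   <B
      [1,3] N\S   <B
        [1,2] "here" : N\S
        [2,3] "plan" : N\N
      [3,4] "map" : S\N
  [4,5] "often" : S\(S\PP)

[0,1] S\PP  lex  "no"
[1,2] N\S  lex  "here"
[2,3] N\N  lex  "plan"
[1,3] N\S  <B  k=2
[3,4] S\N  lex  "map"
[1,4] S\S  <B  k=3
[0,4] S\PP  <B  k=1
[4,5] S\(S\PP)  lex  "often"
[0,5] S  <  k=4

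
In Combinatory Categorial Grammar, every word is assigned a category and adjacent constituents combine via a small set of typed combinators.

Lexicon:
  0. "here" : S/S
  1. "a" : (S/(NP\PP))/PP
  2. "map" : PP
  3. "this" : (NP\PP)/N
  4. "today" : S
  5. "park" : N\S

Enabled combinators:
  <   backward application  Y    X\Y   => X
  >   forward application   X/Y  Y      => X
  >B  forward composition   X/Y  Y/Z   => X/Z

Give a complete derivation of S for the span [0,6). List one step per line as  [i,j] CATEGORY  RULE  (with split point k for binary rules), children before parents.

[0,6] S   >
  [0,4] S/N   >B
    [0,1] "here" : S/S
    [1,4] S/N   >B
      [1,3] S/(NP\PP)   >
        [1,2] "a" : (S/(NP\PP))/PP
        [2,3] "map" : PP
      [3,4] "this" : (NP\PP)/N
  [4,6] N   <
    [4,5] "today" : S
    [5,6] "park" : N\S

[0,1] S/S  lex  "here"
[1,2] (S/(NP\PP))/PP  lex  "a"
[2,3] PP  lex  "map"
[1,3] S/(NP\PP)  >  k=2
[3,4] (NP\PP)/N  lex  "this"
[1,4] S/N  >B  k=3
[0,4] S/N  >B  k=1
[4,5] S  lex  "today"
[5,6] N\S  lex  "park"
[4,6] N  <  k=5
[0,6] S  >  k=4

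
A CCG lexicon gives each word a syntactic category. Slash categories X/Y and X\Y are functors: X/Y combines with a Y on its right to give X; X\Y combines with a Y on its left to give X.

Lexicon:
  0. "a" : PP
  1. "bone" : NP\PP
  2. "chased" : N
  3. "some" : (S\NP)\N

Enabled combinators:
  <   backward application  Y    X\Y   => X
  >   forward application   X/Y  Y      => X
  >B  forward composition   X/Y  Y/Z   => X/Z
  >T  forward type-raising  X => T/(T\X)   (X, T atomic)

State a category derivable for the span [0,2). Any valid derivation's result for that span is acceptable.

[0,4] S   <
  [0,2] NP   <
    [0,1] "a" : PP
    [1,2] "bone" : NP\PP
  [2,4] S\NP   <
    [2,3] "chased" : N
    [3,4] "some" : (S\NP)\N

NP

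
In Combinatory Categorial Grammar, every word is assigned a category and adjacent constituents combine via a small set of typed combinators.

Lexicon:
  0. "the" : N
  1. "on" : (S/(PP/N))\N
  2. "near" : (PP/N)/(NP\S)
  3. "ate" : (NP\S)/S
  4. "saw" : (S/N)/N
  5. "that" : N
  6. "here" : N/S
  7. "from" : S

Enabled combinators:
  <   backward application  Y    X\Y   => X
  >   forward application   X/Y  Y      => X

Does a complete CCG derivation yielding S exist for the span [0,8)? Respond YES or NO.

[0,8] S   >
  [0,2] S/(PP/N)   <
    [0,1] "the" : N
    [1,2] "on" : (S/(PP/N))\N
  [2,8] PP/N   >
    [2,3] "near" : (PP/N)/(NP\S)
    [3,8] NP\S   >
      [3,4] "ate" : (NP\S)/S
      [4,8] S   >
        [4,6] S/N   >
          [4,5] "saw" : (S/N)/N
          [5,6] "that" : N
        [6,8] N   >
          [6,7] "here" : N/S
          [7,8] "from" : S

YES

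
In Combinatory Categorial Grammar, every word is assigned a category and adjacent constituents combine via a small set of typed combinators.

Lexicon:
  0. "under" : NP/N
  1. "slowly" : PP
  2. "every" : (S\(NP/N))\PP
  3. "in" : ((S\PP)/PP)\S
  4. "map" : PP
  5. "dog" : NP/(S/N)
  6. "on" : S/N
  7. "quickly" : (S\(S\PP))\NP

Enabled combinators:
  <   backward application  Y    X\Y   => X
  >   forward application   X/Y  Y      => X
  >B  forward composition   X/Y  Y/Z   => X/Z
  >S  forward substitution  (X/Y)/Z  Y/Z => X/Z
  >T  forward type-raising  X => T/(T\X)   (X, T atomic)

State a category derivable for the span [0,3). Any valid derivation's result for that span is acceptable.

[0,8] S   <
  [0,5] S\PP   >
    [0,4] (S\PP)/PP   <
      [0,3] S   <
        [0,1] "under" : NP/N
        [1,3] S\(NP/N)   <
          [1,2] "slowly" : PP
          [2,3] "every" : (S\(NP/N))\PP
      [3,4] "in" : ((S\PP)/PP)\S
    [4,5] "map" : PP
  [5,8] S\(S\PP)   <
    [5,7] NP   >
      [5,6] "dog" : NP/(S/N)
      [6,7] "on" : S/N
    [7,8] "quickly" : (S\(S\PP))\NP

S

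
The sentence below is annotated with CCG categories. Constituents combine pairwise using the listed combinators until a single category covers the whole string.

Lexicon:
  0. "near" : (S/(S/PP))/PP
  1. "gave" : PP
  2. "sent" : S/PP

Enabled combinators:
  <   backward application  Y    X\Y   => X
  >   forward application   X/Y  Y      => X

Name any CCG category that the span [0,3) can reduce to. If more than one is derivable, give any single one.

[0,3] S   >
  [0,2] S/(S/PP)   >
    [0,1] "near" : (S/(S/PP))/PP
    [1,2] "gave" : PP
  [2,3] "sent" : S/PP

S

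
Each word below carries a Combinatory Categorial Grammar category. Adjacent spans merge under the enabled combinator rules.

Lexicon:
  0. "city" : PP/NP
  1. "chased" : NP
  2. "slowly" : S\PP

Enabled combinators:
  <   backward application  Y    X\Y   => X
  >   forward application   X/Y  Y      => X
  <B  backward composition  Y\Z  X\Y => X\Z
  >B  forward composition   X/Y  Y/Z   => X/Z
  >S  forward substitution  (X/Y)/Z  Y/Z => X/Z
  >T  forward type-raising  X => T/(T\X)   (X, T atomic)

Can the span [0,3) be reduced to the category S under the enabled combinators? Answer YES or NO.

YES

[0,3] S   <
  [0,2] PP   >
    [0,1] "city" : PP/NP
    [1,2] "chased" : NP
  [2,3] "slowly" : S\PP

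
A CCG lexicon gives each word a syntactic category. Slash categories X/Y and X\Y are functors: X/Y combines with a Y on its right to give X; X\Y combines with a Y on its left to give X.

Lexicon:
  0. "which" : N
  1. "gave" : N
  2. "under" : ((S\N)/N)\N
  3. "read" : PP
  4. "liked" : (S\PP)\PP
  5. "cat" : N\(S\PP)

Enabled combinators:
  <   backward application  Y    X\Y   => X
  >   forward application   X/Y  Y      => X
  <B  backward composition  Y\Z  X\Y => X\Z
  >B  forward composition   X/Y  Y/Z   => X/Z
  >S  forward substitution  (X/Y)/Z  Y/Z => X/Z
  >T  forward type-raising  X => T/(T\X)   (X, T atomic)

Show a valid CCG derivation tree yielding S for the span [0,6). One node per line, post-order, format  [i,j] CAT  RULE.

[0,1] N  lex  "which"
[0,1] S/(S\N)  >T
[1,2] N  lex  "gave"
[2,3] ((S\N)/N)\N  lex  "under"
[1,3] (S\N)/N  <  k=2
[0,3] S/N  >B  k=1
[3,4] PP  lex  "read"
[4,5] (S\PP)\PP  lex  "liked"
[5,6] N\(S\PP)  lex  "cat"
[4,6] N\PP  <B  k=5
[3,6] N  <  k=4
[0,6] S  >  k=3

[0,6] S   >
  [0,3] S/N   >B
    [0,1] S/(S\N)   >T
      [0,1] "which" : N
    [1,3] (S\N)/N   <
      [1,2] "gave" : N
      [2,3] "under" : ((S\N)/N)\N
  [3,6] N   <
    [3,4] "read" : PP
    [4,6] N\PP   <B
      [4,5] "liked" : (S\PP)\PP
      [5,6] "cat" : N\(S\PP)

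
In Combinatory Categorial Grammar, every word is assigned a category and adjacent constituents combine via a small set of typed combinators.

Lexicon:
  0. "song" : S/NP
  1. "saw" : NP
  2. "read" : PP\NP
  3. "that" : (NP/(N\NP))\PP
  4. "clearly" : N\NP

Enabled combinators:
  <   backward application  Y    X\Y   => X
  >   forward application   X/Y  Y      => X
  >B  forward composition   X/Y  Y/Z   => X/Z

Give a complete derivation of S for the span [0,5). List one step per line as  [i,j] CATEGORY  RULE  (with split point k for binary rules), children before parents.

[0,5] S   >
  [0,1] "song" : S/NP
  [1,5] NP   >
    [1,4] NP/(N\NP)   <
      [1,3] PP   <
        [1,2] "saw" : NP
        [2,3] "read" : PP\NP
      [3,4] "that" : (NP/(N\NP))\PP
    [4,5] "clearly" : N\NP

[0,1] S/NP  lex  "song"
[1,2] NP  lex  "saw"
[2,3] PP\NP  lex  "read"
[1,3] PP  <  k=2
[3,4] (NP/(N\NP))\PP  lex  "that"
[1,4] NP/(N\NP)  <  k=3
[4,5] N\NP  lex  "clearly"
[1,5] NP  >  k=4
[0,5] S  >  k=1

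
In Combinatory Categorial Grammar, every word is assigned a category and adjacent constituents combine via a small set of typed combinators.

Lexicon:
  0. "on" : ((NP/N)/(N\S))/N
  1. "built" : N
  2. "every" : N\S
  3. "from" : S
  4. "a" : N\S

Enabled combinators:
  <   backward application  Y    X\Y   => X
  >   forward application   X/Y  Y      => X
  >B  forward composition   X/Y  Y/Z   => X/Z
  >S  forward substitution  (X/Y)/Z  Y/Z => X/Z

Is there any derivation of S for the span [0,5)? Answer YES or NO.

NO

((NP/N)/(N\S))/N N N\S S N\S
CKY chart[0,5] = {NP}; S ∉ chart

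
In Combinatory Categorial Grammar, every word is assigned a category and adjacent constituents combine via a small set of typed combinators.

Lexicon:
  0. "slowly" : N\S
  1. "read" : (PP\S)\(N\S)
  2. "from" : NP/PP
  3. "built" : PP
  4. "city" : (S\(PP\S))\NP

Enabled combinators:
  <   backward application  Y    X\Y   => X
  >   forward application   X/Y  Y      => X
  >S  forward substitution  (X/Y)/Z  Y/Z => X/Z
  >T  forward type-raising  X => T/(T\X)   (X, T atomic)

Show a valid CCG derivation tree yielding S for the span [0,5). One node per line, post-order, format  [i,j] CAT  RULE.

[0,1] N\S  lex  "slowly"
[1,2] (PP\S)\(N\S)  lex  "read"
[0,2] PP\S  <  k=1
[2,3] NP/PP  lex  "from"
[3,4] PP  lex  "built"
[2,4] NP  >  k=3
[4,5] (S\(PP\S))\NP  lex  "city"
[2,5] S\(PP\S)  <  k=4
[0,5] S  <  k=2

[0,5] S   <
  [0,2] PP\S   <
    [0,1] "slowly" : N\S
    [1,2] "read" : (PP\S)\(N\S)
  [2,5] S\(PP\S)   <
    [2,4] NP   >
      [2,3] "from" : NP/PP
      [3,4] "built" : PP
    [4,5] "city" : (S\(PP\S))\NP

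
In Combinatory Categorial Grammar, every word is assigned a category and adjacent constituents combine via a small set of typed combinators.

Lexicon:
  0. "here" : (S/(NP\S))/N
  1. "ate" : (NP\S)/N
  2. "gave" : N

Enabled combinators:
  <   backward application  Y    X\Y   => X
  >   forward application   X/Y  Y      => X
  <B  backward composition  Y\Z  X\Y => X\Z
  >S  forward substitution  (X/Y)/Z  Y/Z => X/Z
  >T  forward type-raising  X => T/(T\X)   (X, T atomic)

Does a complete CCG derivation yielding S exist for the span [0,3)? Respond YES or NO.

[0,3] S   >
  [0,2] S/N   >S
    [0,1] "here" : (S/(NP\S))/N
    [1,2] "ate" : (NP\S)/N
  [2,3] "gave" : N

YES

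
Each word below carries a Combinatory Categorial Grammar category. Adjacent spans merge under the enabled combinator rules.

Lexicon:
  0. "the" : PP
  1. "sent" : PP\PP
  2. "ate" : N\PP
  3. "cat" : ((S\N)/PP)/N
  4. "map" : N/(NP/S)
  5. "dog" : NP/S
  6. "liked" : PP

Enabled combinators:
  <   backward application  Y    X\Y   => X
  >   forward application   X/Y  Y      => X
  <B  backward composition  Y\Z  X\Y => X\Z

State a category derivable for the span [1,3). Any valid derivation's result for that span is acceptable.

[0,7] S   <
  [0,1] "the" : PP
  [1,7] S\PP   <B
    [1,3] N\PP   <B
      [1,2] "sent" : PP\PP
      [2,3] "ate" : N\PP
    [3,7] S\N   >
      [3,6] (S\N)/PP   >
        [3,4] "cat" : ((S\N)/PP)/N
        [4,6] N   >
          [4,5] "map" : N/(NP/S)
          [5,6] "dog" : NP/S
      [6,7] "liked" : PP

N\PP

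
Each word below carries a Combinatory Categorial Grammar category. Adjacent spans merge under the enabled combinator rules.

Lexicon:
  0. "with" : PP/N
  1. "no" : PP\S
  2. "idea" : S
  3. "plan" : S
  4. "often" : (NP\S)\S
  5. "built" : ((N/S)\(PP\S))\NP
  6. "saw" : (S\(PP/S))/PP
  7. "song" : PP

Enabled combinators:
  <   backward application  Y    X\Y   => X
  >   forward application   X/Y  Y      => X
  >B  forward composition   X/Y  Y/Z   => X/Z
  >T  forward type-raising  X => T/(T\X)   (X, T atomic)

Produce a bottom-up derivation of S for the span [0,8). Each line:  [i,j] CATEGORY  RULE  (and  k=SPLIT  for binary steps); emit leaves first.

[0,1] PP/N  lex  "with"
[1,2] PP\S  lex  "no"
[2,3] S  lex  "idea"
[2,3] NP/(NP\S)  >T
[3,4] S  lex  "plan"
[4,5] (NP\S)\S  lex  "often"
[3,5] NP\S  <  k=4
[2,5] NP  >  k=3
[5,6] ((N/S)\(PP\S))\NP  lex  "built"
[2,6] (N/S)\(PP\S)  <  k=5
[1,6] N/S  <  k=2
[0,6] PP/S  >B  k=1
[6,7] (S\(PP/S))/PP  lex  "saw"
[7,8] PP  lex  "song"
[6,8] S\(PP/S)  >  k=7
[0,8] S  <  k=6

[0,8] S   <
  [0,6] PP/S   >B
    [0,1] "with" : PP/N
    [1,6] N/S   <
      [1,2] "no" : PP\S
      [2,6] (N/S)\(PP\S)   <
        [2,5] NP   >
          [2,3] NP/(NP\S)   >T
            [2,3] "idea" : S
          [3,5] NP\S   <
            [3,4] "plan" : S
            [4,5] "often" : (NP\S)\S
        [5,6] "built" : ((N/S)\(PP\S))\NP
  [6,8] S\(PP/S)   >
    [6,7] "saw" : (S\(PP/S))/PP
    [7,8] "song" : PP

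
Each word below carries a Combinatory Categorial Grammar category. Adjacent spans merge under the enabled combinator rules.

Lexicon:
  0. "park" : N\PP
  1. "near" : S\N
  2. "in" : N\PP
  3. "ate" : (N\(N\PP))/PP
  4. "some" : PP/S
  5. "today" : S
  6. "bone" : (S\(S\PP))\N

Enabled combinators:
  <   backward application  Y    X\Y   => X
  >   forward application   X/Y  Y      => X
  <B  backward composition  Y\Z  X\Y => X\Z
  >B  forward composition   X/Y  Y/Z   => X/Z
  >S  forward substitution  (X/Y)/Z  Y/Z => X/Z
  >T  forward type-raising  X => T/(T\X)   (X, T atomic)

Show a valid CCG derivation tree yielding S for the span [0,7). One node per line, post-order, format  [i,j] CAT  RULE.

[0,1] N\PP  lex  "park"
[1,2] S\N  lex  "near"
[0,2] S\PP  <B  k=1
[2,3] N\PP  lex  "in"
[3,4] (N\(N\PP))/PP  lex  "ate"
[4,5] PP/S  lex  "some"
[5,6] S  lex  "today"
[4,6] PP  >  k=5
[3,6] N\(N\PP)  >  k=4
[2,6] N  <  k=3
[6,7] (S\(S\PP))\N  lex  "bone"
[2,7] S\(S\PP)  <  k=6
[0,7] S  <  k=2

[0,7] S   <
  [0,2] S\PP   <B
    [0,1] "park" : N\PP
    [1,2] "near" : S\N
  [2,7] S\(S\PP)   <
    [2,6] N   <
      [2,3] "in" : N\PP
      [3,6] N\(N\PP)   >
        [3,4] "ate" : (N\(N\PP))/PP
        [4,6] PP   >
          [4,5] "some" : PP/S
          [5,6] "today" : S
    [6,7] "bone" : (S\(S\PP))\N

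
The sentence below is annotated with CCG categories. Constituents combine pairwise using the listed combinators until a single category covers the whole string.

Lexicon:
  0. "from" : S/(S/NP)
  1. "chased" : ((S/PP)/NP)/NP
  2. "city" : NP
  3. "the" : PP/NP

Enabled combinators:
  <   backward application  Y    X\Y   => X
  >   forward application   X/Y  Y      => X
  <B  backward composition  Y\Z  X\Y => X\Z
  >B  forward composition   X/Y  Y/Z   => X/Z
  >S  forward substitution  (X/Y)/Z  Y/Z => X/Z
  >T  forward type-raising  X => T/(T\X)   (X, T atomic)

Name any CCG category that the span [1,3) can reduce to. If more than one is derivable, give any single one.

(S/PP)/NP

[0,4] S   >
  [0,1] "from" : S/(S/NP)
  [1,4] S/NP   >S
    [1,3] (S/PP)/NP   >
      [1,2] "chased" : ((S/PP)/NP)/NP
      [2,3] "city" : NP
    [3,4] "the" : PP/NP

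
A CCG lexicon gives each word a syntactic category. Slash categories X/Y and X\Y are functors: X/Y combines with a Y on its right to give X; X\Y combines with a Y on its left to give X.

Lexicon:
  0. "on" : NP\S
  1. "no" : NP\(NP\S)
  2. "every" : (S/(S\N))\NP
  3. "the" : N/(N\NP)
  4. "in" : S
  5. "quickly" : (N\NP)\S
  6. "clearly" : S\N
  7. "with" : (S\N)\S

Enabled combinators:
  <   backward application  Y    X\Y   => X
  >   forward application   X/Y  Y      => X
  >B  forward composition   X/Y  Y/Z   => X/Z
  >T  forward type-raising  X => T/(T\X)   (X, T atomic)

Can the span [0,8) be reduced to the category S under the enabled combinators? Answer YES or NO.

YES

[0,8] S   >
  [0,3] S/(S\N)   <
    [0,2] NP   <
      [0,1] "on" : NP\S
      [1,2] "no" : NP\(NP\S)
    [2,3] "every" : (S/(S\N))\NP
  [3,8] S\N   <
    [3,7] S   <
      [3,6] N   >
        [3,4] "the" : N/(N\NP)
        [4,6] N\NP   <
          [4,5] "in" : S
          [5,6] "quickly" : (N\NP)\S
      [6,7] "clearly" : S\N
    [7,8] "with" : (S\N)\S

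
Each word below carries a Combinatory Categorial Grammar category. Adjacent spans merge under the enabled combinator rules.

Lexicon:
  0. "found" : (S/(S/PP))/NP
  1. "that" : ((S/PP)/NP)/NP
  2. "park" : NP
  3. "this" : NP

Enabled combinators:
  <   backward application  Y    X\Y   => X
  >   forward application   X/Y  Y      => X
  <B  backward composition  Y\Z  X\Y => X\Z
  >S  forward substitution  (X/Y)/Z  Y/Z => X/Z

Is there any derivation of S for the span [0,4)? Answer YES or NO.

YES

[0,4] S   >
  [0,3] S/NP   >S
    [0,1] "found" : (S/(S/PP))/NP
    [1,3] (S/PP)/NP   >
      [1,2] "that" : ((S/PP)/NP)/NP
      [2,3] "park" : NP
  [3,4] "this" : NP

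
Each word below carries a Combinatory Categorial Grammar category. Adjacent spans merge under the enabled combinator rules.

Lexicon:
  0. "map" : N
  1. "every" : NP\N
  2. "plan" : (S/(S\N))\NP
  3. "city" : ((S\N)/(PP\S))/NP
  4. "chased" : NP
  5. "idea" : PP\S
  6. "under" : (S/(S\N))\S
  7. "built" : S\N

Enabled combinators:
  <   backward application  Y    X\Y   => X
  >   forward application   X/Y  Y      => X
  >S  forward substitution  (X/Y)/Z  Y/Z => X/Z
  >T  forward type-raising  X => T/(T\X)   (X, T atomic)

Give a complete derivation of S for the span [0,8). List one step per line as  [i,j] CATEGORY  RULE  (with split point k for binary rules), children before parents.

[0,1] N  lex  "map"
[1,2] NP\N  lex  "every"
[0,2] NP  <  k=1
[2,3] (S/(S\N))\NP  lex  "plan"
[0,3] S/(S\N)  <  k=2
[3,4] ((S\N)/(PP\S))/NP  lex  "city"
[4,5] NP  lex  "chased"
[3,5] (S\N)/(PP\S)  >  k=4
[5,6] PP\S  lex  "idea"
[3,6] S\N  >  k=5
[0,6] S  >  k=3
[6,7] (S/(S\N))\S  lex  "under"
[0,7] S/(S\N)  <  k=6
[7,8] S\N  lex  "built"
[0,8] S  >  k=7

[0,8] S   >
  [0,7] S/(S\N)   <
    [0,6] S   >
      [0,3] S/(S\N)   <
        [0,2] NP   <
          [0,1] "map" : N
          [1,2] "every" : NP\N
        [2,3] "plan" : (S/(S\N))\NP
      [3,6] S\N   >
        [3,5] (S\N)/(PP\S)   >
          [3,4] "city" : ((S\N)/(PP\S))/NP
          [4,5] "chased" : NP
        [5,6] "idea" : PP\S
    [6,7] "under" : (S/(S\N))\S
  [7,8] "built" : S\N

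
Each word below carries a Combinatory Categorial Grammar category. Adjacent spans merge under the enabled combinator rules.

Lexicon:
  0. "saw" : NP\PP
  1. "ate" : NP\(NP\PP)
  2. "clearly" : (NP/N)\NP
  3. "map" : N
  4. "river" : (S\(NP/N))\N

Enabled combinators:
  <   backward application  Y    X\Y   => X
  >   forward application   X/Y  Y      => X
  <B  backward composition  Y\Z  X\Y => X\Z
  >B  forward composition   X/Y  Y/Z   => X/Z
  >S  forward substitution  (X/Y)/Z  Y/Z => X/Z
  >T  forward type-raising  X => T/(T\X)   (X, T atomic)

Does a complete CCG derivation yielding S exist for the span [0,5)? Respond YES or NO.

[0,5] S   <
  [0,2] NP   <
    [0,1] "saw" : NP\PP
    [1,2] "ate" : NP\(NP\PP)
  [2,5] S\NP   <B
    [2,3] "clearly" : (NP/N)\NP
    [3,5] S\(NP/N)   <
      [3,4] "map" : N
      [4,5] "river" : (S\(NP/N))\N

YES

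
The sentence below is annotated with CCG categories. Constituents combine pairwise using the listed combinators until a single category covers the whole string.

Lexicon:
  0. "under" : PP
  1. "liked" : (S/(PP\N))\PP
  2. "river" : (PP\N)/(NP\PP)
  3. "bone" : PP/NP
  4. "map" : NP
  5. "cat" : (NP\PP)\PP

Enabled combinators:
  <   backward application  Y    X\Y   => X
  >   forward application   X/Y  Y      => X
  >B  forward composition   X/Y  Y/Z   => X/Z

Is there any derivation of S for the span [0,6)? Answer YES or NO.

[0,6] S   >
  [0,2] S/(PP\N)   <
    [0,1] "under" : PP
    [1,2] "liked" : (S/(PP\N))\PP
  [2,6] PP\N   >
    [2,3] "river" : (PP\N)/(NP\PP)
    [3,6] NP\PP   <
      [3,5] PP   >
        [3,4] "bone" : PP/NP
        [4,5] "map" : NP
      [5,6] "cat" : (NP\PP)\PP

YES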